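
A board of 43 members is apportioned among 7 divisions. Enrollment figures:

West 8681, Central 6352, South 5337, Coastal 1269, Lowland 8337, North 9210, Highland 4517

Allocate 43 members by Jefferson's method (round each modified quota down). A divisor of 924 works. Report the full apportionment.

With modified divisor 924: modified quotas West 9.395, Central 6.874, South 5.776, Coastal 1.373, Lowland 9.023, North 9.968, Highland 4.889.
Rounding down: West 9, Central 6, South 5, Coastal 1, Lowland 9, North 9, Highland 4 (total 43).

West 9; Central 6; South 5; Coastal 1; Lowland 9; North 9; Highland 4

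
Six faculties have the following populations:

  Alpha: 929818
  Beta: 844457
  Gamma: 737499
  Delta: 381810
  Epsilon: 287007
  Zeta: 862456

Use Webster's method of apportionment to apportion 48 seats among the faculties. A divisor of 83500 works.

Alpha: 11; Beta: 10; Gamma: 9; Delta: 5; Epsilon: 3; Zeta: 10

With modified divisor 83500: modified quotas Alpha 11.136, Beta 10.113, Gamma 8.832, Delta 4.573, Epsilon 3.437, Zeta 10.329.
Rounding to the nearest integer: Alpha 11, Beta 10, Gamma 9, Delta 5, Epsilon 3, Zeta 10 (total 48).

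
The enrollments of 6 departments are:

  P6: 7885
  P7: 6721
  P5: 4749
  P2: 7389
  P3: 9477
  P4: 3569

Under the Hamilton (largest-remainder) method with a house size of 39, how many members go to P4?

Standard divisor: 39790 ÷ 39 ≈ 1020.256.
Standard quotas: P6 7.7284, P7 6.5876, P5 4.6547, P2 7.2423, P3 9.2888, P4 3.4981.
Lower quotas: P6 7, P7 6, P5 4, P2 7, P3 9, P4 3 (sum 36, leaving 3 seats).
Remainders in descending order: P6 0.7284, P5 0.6547, P7 0.5876, P4 0.4981, P3 0.2888, P2 0.2423.
The surplus seats go to P6, P5, P7.
P4 receives 3.

3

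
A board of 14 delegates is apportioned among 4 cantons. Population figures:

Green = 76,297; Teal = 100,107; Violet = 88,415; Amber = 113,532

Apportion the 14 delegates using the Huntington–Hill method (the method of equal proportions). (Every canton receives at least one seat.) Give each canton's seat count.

With divisor 27211: modified quotas Green 2.804, Teal 3.679, Violet 3.249, Amber 4.172.
Geometric-mean thresholds: Green √(2·3)=2.449, Teal √(3·4)=3.464, Violet √(3·4)=3.464, Amber √(4·5)=4.472.
Each quota rounded against its threshold gives Green 3, Teal 4, Violet 3, Amber 4 (total 14).

Green=3; Teal=4; Violet=3; Amber=4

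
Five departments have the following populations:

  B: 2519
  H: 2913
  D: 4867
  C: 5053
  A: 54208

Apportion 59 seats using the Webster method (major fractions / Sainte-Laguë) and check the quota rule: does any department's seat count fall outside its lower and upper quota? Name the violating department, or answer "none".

A

Standard quotas: B 2.137, H 2.471, D 4.128, C 4.286, A 45.979.
Webster allocation: B 2, H 2, D 4, C 4, A 47.
A has quota 45.979 (lower 45, upper 46) but receives 47 — outside the quota interval.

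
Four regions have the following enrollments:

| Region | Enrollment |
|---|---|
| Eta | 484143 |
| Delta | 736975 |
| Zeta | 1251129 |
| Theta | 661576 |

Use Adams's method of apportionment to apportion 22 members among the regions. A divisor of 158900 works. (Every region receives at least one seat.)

Eta=4, Delta=5, Zeta=8, Theta=5

With modified divisor 158900: modified quotas Eta 3.047, Delta 4.638, Zeta 7.874, Theta 4.163.
Rounding up: Eta 4, Delta 5, Zeta 8, Theta 5 (total 22).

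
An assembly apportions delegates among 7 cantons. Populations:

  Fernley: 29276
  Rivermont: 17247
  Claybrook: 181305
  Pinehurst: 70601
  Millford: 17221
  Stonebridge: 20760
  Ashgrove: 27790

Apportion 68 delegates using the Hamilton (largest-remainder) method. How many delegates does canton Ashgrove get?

Standard divisor: 364200 ÷ 68 ≈ 5355.882.
Standard quotas: Fernley 5.4661, Rivermont 3.2202, Claybrook 33.8516, Pinehurst 13.1820, Millford 3.2153, Stonebridge 3.8761, Ashgrove 5.1887.
Lower quotas: Fernley 5, Rivermont 3, Claybrook 33, Pinehurst 13, Millford 3, Stonebridge 3, Ashgrove 5 (sum 65, leaving 3 seats).
Remainders in descending order: Stonebridge 0.8761, Claybrook 0.8516, Fernley 0.4661, Rivermont 0.2202, Millford 0.2153, Ashgrove 0.1887, Pinehurst 0.1820.
The surplus seats go to Stonebridge, Claybrook, Fernley.
Ashgrove receives 5.

5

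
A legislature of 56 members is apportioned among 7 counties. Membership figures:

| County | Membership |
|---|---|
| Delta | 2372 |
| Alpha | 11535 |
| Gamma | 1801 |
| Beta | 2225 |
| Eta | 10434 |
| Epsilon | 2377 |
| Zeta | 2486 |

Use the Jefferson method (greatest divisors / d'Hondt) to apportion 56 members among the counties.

Standard divisor 33230/56 ≈ 593.393; standard quotas: Delta 3.997, Alpha 19.439, Gamma 3.035, Beta 3.750, Eta 17.584, Epsilon 4.006, Zeta 4.189.
Rounding down gives 3, 19, 3, 3, 17, 4, 4 = 53 seats, so the divisor must be adjusted.
With modified divisor 570: modified quotas Delta 4.161, Alpha 20.237, Gamma 3.160, Beta 3.904, Eta 18.305, Epsilon 4.170, Zeta 4.361.
Rounding down: Delta 4, Alpha 20, Gamma 3, Beta 3, Eta 18, Epsilon 4, Zeta 4 (total 56).

Delta 4, Alpha 20, Gamma 3, Beta 3, Eta 18, Epsilon 4, Zeta 4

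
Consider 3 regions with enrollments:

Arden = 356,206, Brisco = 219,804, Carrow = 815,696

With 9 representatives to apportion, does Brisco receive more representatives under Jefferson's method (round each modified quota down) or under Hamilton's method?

Jefferson: Arden 2, Brisco 1, Carrow 6.
Hamilton: Arden 2, Brisco 2, Carrow 5.
Brisco gets 1 under Jefferson and 2 under Hamilton.

Hamilton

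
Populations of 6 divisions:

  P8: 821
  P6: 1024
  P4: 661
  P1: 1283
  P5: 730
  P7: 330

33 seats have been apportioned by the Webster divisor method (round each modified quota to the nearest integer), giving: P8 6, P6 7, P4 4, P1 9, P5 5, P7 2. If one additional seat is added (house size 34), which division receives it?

P4

Priority for the next seat is population ÷ (current seats + 0.5).
Priorities: P8 126.308, P6 136.533, P4 146.889, P1 135.053, P5 132.727, P7 132.000.
Highest priority: P4.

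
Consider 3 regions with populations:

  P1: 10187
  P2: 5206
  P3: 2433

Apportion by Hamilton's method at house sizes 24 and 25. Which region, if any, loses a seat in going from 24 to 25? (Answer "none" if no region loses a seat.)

none

At 24 seats: P1 14, P2 7, P3 3.
At 25 seats: P1 14, P2 7, P3 4.
No region's allocation decreased.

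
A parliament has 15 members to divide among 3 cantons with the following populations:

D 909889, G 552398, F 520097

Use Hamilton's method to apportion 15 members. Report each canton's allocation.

The standard divisor is 1982384/15 ≈ 132158.933.
Standard quotas: D 6.8848, G 4.1798, F 3.9354.
Lower quotas: D 6, G 4, F 3 (sum 13, leaving 2 seats).
Remainders in descending order: F 0.9354, D 0.8848, G 0.1798.
Largest remainders: F, D receive the extra seats.

D=7, G=4, F=4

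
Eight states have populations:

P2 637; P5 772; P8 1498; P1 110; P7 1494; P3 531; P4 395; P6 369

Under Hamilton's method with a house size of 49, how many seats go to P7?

The standard divisor is 5806/49 ≈ 118.49.
Standard quotas: P2 5.376, P5 6.515, P8 12.642, P1 0.928, P7 12.609, P3 4.481, P4 3.334, P6 3.114.
Lower quotas: P2 5, P5 6, P8 12, P1 0, P7 12, P3 4, P4 3, P6 3 (sum 45, leaving 4 seats).
Remainders in descending order: P1 0.928, P8 0.642, P7 0.609, P5 0.515, P3 0.481, P2 0.376, P4 0.334, P6 0.114.
Largest remainders: P1, P8, P7, P5 receive the extra seats.
P7 receives 13.

13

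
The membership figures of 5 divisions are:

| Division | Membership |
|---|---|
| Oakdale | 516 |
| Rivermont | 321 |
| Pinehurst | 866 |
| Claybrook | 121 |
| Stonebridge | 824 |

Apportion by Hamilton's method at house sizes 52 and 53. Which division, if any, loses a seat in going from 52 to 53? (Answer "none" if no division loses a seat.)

At 52 seats: Oakdale 10, Rivermont 6, Pinehurst 17, Claybrook 3, Stonebridge 16.
At 53 seats: Oakdale 10, Rivermont 7, Pinehurst 17, Claybrook 2, Stonebridge 17.
Claybrook drops from 3 to 2.

Claybrook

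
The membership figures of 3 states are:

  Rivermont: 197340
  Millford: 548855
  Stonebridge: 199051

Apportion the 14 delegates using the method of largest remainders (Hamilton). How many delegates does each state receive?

Rivermont 3, Millford 8, Stonebridge 3

Total 945246; standard divisor 945246/14 ≈ 67517.571.
Standard quotas: Rivermont 2.9228, Millford 8.1291, Stonebridge 2.9481.
Lower quotas: Rivermont 2, Millford 8, Stonebridge 2 (sum 12, leaving 2 seats).
Remainders in descending order: Stonebridge 0.9481, Rivermont 0.9228, Millford 0.1291.
The surplus seats go to Stonebridge, Rivermont.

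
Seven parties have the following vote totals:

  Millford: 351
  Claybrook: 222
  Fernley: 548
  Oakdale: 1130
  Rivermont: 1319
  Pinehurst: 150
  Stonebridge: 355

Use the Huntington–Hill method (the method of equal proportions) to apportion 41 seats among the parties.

With divisor 101: modified quotas Millford 3.475, Claybrook 2.198, Fernley 5.426, Oakdale 11.188, Rivermont 13.059, Pinehurst 1.485, Stonebridge 3.515.
Geometric-mean thresholds: Millford √(3·4)=3.464, Claybrook √(2·3)=2.449, Fernley √(5·6)=5.477, Oakdale √(11·12)=11.489, Rivermont √(13·14)=13.491, Pinehurst √(1·2)=1.414, Stonebridge √(3·4)=3.464.
Each quota rounded against its threshold gives Millford 4, Claybrook 2, Fernley 5, Oakdale 11, Rivermont 13, Pinehurst 2, Stonebridge 4 (total 41).

Millford=4; Claybrook=2; Fernley=5; Oakdale=11; Rivermont=13; Pinehurst=2; Stonebridge=4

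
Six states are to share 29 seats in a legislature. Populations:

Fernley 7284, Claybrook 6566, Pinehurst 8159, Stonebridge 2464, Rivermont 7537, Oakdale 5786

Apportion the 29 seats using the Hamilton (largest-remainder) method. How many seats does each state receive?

Fernley 6, Claybrook 5, Pinehurst 6, Stonebridge 2, Rivermont 6, Oakdale 4

Standard divisor: 37796 ÷ 29 ≈ 1303.31.
Standard quotas: Fernley 5.5888, Claybrook 5.0379, Pinehurst 6.2602, Stonebridge 1.8906, Rivermont 5.7830, Oakdale 4.4395.
Lower quotas: Fernley 5, Claybrook 5, Pinehurst 6, Stonebridge 1, Rivermont 5, Oakdale 4 (sum 26, leaving 3 seats).
Remainders in descending order: Stonebridge 0.8906, Rivermont 0.7830, Fernley 0.5888, Oakdale 0.4395, Pinehurst 0.2602, Claybrook 0.0379.
The surplus seats go to Stonebridge, Rivermont, Fernley.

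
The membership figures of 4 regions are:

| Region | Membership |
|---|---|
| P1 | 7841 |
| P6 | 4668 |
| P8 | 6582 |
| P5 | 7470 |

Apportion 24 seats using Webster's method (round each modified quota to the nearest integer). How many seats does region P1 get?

7

Standard divisor 26561/24 ≈ 1106.708; standard quotas: P1 7.085, P6 4.218, P8 5.947, P5 6.750.
Rounding to the nearest integer gives P1 7, P6 4, P8 6, P5 7 — total 24, matching the house size, so no adjustment is needed.
P1 receives 7.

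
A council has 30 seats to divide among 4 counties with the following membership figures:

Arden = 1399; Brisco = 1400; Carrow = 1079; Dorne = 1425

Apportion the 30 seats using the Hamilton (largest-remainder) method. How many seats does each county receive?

Arden=8, Brisco=8, Carrow=6, Dorne=8

The standard divisor is 5303/30 ≈ 176.767.
Standard quotas: Arden 7.914, Brisco 7.920, Carrow 6.104, Dorne 8.061.
Lower quotas: Arden 7, Brisco 7, Carrow 6, Dorne 8 (sum 28, leaving 2 seats).
Remainders in descending order: Brisco 0.920, Arden 0.914, Carrow 0.104, Dorne 0.061.
Largest remainders: Brisco, Arden receive the extra seats.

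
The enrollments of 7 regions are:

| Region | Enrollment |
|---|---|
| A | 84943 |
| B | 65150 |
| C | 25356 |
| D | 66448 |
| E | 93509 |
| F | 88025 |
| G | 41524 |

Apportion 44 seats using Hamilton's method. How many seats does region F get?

Total 464955; standard divisor 464955/44 ≈ 10567.159.
Standard quotas: A 8.0384, B 6.1653, C 2.3995, D 6.2882, E 8.8490, F 8.3301, G 3.9295.
Lower quotas: A 8, B 6, C 2, D 6, E 8, F 8, G 3 (sum 41, leaving 3 seats).
Remainders in descending order: G 0.9295, E 0.8490, C 0.3995, F 0.3301, D 0.2882, B 0.1653, A 0.0384.
Largest remainders: G, E, C receive the extra seats.
F receives 8.

8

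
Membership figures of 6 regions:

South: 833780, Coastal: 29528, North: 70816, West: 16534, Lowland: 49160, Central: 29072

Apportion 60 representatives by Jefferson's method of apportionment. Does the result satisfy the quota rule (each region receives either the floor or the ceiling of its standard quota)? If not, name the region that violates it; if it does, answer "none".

Standard quotas: South 48.622, Coastal 1.722, North 4.130, West 0.964, Lowland 2.867, Central 1.695.
Jefferson allocation: South 50, Coastal 1, North 4, West 1, Lowland 3, Central 1.
South has quota 48.622 (lower 48, upper 49) but receives 50 — outside the quota interval.

South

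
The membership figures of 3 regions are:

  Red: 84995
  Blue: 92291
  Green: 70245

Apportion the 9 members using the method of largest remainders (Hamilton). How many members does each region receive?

Standard divisor: 247531 ÷ 9 ≈ 27503.444.
Standard quotas: Red 3.0903, Blue 3.3556, Green 2.5540.
Lower quotas: Red 3, Blue 3, Green 2 (sum 8, leaving 1 seat).
Remainders in descending order: Green 0.5540, Blue 0.3556, Red 0.0903.
Largest remainder: Green receives the extra seat.

Red 3, Blue 3, Green 3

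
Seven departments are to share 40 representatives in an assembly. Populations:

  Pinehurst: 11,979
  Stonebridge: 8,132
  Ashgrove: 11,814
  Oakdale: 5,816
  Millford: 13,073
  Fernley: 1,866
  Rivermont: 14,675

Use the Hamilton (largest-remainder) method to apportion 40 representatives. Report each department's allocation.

Pinehurst=7, Stonebridge=5, Ashgrove=7, Oakdale=3, Millford=8, Fernley=1, Rivermont=9

Standard divisor: 67355 ÷ 40 ≈ 1683.875.
Standard quotas: Pinehurst 7.1139, Stonebridge 4.8293, Ashgrove 7.0160, Oakdale 3.4539, Millford 7.7636, Fernley 1.1082, Rivermont 8.7150.
Lower quotas: Pinehurst 7, Stonebridge 4, Ashgrove 7, Oakdale 3, Millford 7, Fernley 1, Rivermont 8 (sum 37, leaving 3 seats).
Remainders in descending order: Stonebridge 0.8293, Millford 0.7636, Rivermont 0.7150, Oakdale 0.4539, Pinehurst 0.1139, Fernley 0.1082, Ashgrove 0.0160.
Largest remainders: Stonebridge, Millford, Rivermont receive the extra seats.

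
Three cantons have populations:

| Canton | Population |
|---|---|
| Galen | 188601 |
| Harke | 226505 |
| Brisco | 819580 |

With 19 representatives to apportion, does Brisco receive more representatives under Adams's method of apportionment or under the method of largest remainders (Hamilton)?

Adams: Galen 3, Harke 4, Brisco 12.
Hamilton: Galen 3, Harke 3, Brisco 13.
Brisco gets 12 under Adams and 13 under Hamilton.

Hamilton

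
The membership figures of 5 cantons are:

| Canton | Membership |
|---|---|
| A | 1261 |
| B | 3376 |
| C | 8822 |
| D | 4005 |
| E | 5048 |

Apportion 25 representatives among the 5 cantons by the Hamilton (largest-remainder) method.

A 1, B 4, C 10, D 4, E 6

Standard divisor: 22512 ÷ 25 ≈ 900.48.
Standard quotas: A 1.4004, B 3.7491, C 9.7970, D 4.4476, E 5.6059.
Lower quotas: A 1, B 3, C 9, D 4, E 5 (sum 22, leaving 3 seats).
Remainders in descending order: C 0.7970, B 0.7491, E 0.6059, D 0.4476, A 0.4004.
Largest remainders: C, B, E receive the extra seats.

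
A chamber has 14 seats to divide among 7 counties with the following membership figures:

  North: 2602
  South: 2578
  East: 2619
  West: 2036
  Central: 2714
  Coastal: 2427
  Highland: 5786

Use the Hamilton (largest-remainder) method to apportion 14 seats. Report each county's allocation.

Total 20762; standard divisor 20762/14 = 1483.
Standard quotas: North 1.7546, South 1.7384, East 1.7660, West 1.3729, Central 1.8301, Coastal 1.6365, Highland 3.9016.
Lower quotas: North 1, South 1, East 1, West 1, Central 1, Coastal 1, Highland 3 (sum 9, leaving 5 seats).
Remainders in descending order: Highland 0.9016, Central 0.8301, East 0.7660, North 0.7546, South 0.7384, Coastal 0.6365, West 0.3729.
The surplus seats go to Highland, Central, East, North, South.

North 2, South 2, East 2, West 1, Central 2, Coastal 1, Highland 4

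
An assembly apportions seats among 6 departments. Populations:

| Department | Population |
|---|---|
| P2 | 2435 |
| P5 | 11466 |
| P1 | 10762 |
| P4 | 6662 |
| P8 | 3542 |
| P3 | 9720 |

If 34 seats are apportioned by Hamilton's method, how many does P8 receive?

The standard divisor is 44587/34 ≈ 1311.382.
Standard quotas: P2 1.8568, P5 8.7434, P1 8.2066, P4 5.0801, P8 2.7010, P3 7.4120.
Lower quotas: P2 1, P5 8, P1 8, P4 5, P8 2, P3 7 (sum 31, leaving 3 seats).
Remainders in descending order: P2 0.8568, P5 0.7434, P8 0.7010, P3 0.4120, P1 0.2066, P4 0.0801.
The surplus seats go to P2, P5, P8.
P8 receives 3.

3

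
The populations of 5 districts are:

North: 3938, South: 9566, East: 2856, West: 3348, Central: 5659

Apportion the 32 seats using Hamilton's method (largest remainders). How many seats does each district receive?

Standard divisor: 25367 ÷ 32 ≈ 792.719.
Standard quotas: North 4.9677, South 12.0673, East 3.6028, West 4.2234, Central 7.1387.
Lower quotas: North 4, South 12, East 3, West 4, Central 7 (sum 30, leaving 2 seats).
Remainders in descending order: North 0.9677, East 0.6028, West 0.2234, Central 0.1387, South 0.0673.
The surplus seats go to North, East.

North 5, South 12, East 4, West 4, Central 7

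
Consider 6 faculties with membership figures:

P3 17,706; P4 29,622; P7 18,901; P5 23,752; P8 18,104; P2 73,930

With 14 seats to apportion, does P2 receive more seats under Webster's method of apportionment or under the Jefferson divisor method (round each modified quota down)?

Jefferson

Webster: P3 1, P4 2, P7 2, P5 2, P8 1, P2 6.
Jefferson: P3 1, P4 2, P7 1, P5 2, P8 1, P2 7.
P2 gets 6 under Webster and 7 under Jefferson.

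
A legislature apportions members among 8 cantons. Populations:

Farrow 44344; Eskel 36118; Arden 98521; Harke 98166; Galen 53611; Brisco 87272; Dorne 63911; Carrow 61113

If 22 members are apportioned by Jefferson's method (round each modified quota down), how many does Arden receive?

Standard divisor 543056/22 ≈ 24684.364; standard quotas: Farrow 1.796, Eskel 1.463, Arden 3.991, Harke 3.977, Galen 2.172, Brisco 3.536, Dorne 2.589, Carrow 2.476.
Rounding down gives 1, 1, 3, 3, 2, 3, 2, 2 = 17 seats, so the divisor must be adjusted.
With modified divisor 20800: modified quotas Farrow 2.132, Eskel 1.736, Arden 4.737, Harke 4.720, Galen 2.577, Brisco 4.196, Dorne 3.073, Carrow 2.938.
Rounding down: Farrow 2, Eskel 1, Arden 4, Harke 4, Galen 2, Brisco 4, Dorne 3, Carrow 2 (total 22).
Arden receives 4.

4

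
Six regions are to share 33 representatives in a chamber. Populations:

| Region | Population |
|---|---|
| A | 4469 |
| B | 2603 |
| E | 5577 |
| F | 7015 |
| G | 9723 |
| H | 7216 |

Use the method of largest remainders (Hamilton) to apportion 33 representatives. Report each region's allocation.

A=4, B=2, E=5, F=6, G=9, H=7

Standard divisor: 36603 ÷ 33 ≈ 1109.182.
Standard quotas: A 4.0291, B 2.3468, E 5.0280, F 6.3245, G 8.7659, H 6.5057.
Lower quotas: A 4, B 2, E 5, F 6, G 8, H 6 (sum 31, leaving 2 seats).
Remainders in descending order: G 0.7659, H 0.5057, B 0.3468, F 0.3245, A 0.0291, E 0.0280.
The surplus seats go to G, H.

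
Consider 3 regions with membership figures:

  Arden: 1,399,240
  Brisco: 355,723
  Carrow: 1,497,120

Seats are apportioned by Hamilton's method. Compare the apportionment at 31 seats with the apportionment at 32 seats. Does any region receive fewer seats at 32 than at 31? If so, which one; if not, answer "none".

Brisco

At 31 seats: Arden 13, Brisco 4, Carrow 14.
At 32 seats: Arden 14, Brisco 3, Carrow 15.
Brisco drops from 4 to 3.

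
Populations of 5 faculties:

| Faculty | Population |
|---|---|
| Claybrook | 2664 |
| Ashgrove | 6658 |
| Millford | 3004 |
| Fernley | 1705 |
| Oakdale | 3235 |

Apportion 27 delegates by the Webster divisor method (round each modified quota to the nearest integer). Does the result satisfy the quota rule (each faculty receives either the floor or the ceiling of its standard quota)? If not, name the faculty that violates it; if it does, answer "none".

Standard quotas: Claybrook 4.166, Ashgrove 10.412, Millford 4.698, Fernley 2.666, Oakdale 5.059.
Webster allocation: Claybrook 4, Ashgrove 10, Millford 5, Fernley 3, Oakdale 5.
Every allocation lies between the lower and upper quota.

none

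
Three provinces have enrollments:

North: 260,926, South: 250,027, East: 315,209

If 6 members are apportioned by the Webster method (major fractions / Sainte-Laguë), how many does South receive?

2

Standard divisor 826162/6 ≈ 137693.667; standard quotas: North 1.895, South 1.816, East 2.289.
Rounding to the nearest integer gives North 2, South 2, East 2 — total 6, matching the house size, so no adjustment is needed.
South receives 2.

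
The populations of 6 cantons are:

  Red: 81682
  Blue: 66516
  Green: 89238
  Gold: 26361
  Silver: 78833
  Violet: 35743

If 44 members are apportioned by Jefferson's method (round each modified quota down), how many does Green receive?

10

Standard divisor 378373/44 ≈ 8599.386; standard quotas: Red 9.499, Blue 7.735, Green 10.377, Gold 3.065, Silver 9.167, Violet 4.156.
Rounding down gives 9, 7, 10, 3, 9, 4 = 42 seats, so the divisor must be adjusted.
With modified divisor 8140: modified quotas Red 10.035, Blue 8.171, Green 10.963, Gold 3.238, Silver 9.685, Violet 4.391.
Rounding down: Red 10, Blue 8, Green 10, Gold 3, Silver 9, Violet 4 (total 44).
Green receives 10.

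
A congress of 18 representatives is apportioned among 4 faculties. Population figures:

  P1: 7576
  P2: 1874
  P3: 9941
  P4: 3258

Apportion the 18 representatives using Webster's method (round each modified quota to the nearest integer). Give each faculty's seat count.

Standard divisor 22649/18 ≈ 1258.278; standard quotas: P1 6.021, P2 1.489, P3 7.900, P4 2.589.
Rounding to the nearest integer gives P1 6, P2 1, P3 8, P4 3 — total 18, matching the house size, so no adjustment is needed.

P1 6, P2 1, P3 8, P4 3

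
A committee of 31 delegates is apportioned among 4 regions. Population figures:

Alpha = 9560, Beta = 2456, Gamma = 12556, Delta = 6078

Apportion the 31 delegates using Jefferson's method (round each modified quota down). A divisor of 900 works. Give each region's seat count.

With modified divisor 900: modified quotas Alpha 10.622, Beta 2.729, Gamma 13.951, Delta 6.753.
Rounding down: Alpha 10, Beta 2, Gamma 13, Delta 6 (total 31).

Alpha=10, Beta=2, Gamma=13, Delta=6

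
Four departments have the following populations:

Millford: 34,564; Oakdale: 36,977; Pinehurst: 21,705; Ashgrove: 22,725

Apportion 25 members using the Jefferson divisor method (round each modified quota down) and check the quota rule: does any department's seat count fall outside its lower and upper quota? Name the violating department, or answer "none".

none

Standard quotas: Millford 7.451, Oakdale 7.971, Pinehurst 4.679, Ashgrove 4.899.
Jefferson allocation: Millford 7, Oakdale 8, Pinehurst 5, Ashgrove 5.
Every allocation lies between the lower and upper quota.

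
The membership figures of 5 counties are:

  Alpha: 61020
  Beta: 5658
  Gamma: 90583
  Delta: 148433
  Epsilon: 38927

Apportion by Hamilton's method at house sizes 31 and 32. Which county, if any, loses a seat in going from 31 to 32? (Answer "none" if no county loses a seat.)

Beta

At 31 seats: Alpha 5, Beta 1, Gamma 8, Delta 13, Epsilon 4.
At 32 seats: Alpha 6, Beta 0, Gamma 8, Delta 14, Epsilon 4.
Beta drops from 1 to 0.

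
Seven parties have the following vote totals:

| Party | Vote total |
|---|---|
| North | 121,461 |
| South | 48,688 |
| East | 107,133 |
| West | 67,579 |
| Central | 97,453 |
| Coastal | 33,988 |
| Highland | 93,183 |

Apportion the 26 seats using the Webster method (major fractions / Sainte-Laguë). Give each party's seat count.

North 6, South 2, East 5, West 3, Central 4, Coastal 2, Highland 4

Standard divisor 569485/26 ≈ 21903.269; standard quotas: North 5.545, South 2.223, East 4.891, West 3.085, Central 4.449, Coastal 1.552, Highland 4.254.
Rounding to the nearest integer gives North 6, South 2, East 5, West 3, Central 4, Coastal 2, Highland 4 — total 26, matching the house size, so no adjustment is needed.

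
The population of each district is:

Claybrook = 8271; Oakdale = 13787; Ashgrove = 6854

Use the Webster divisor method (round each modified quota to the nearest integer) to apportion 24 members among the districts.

Claybrook 7; Oakdale 11; Ashgrove 6

Standard divisor 28912/24 ≈ 1204.667; standard quotas: Claybrook 6.866, Oakdale 11.445, Ashgrove 5.690.
Rounding to the nearest integer gives Claybrook 7, Oakdale 11, Ashgrove 6 — total 24, matching the house size, so no adjustment is needed.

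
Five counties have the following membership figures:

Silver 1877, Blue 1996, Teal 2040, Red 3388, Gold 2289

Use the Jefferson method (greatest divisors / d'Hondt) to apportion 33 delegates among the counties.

Standard divisor 11590/33 ≈ 351.212; standard quotas: Silver 5.344, Blue 5.683, Teal 5.808, Red 9.647, Gold 6.517.
Rounding down gives 5, 5, 5, 9, 6 = 30 seats, so the divisor must be adjusted.
With modified divisor 330: modified quotas Silver 5.688, Blue 6.048, Teal 6.182, Red 10.267, Gold 6.936.
Rounding down: Silver 5, Blue 6, Teal 6, Red 10, Gold 6 (total 33).

Silver=5, Blue=6, Teal=6, Red=10, Gold=6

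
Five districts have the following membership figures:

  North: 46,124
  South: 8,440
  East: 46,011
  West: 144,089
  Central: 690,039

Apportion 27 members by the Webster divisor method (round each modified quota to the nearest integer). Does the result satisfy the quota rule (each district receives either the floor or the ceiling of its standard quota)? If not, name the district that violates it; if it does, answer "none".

Standard quotas: North 1.332, South 0.244, East 1.329, West 4.162, Central 19.933.
Webster allocation: North 1, South 0, East 1, West 4, Central 21.
Central has quota 19.933 (lower 19, upper 20) but receives 21 — outside the quota interval.

Central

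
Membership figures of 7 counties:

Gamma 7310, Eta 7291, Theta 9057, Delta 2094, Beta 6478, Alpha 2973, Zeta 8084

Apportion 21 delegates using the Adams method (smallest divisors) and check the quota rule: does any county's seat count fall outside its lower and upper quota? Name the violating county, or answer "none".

Standard quotas: Gamma 3.546, Eta 3.537, Theta 4.394, Delta 1.016, Beta 3.143, Alpha 1.442, Zeta 3.922.
Adams allocation: Gamma 4, Eta 3, Theta 4, Delta 1, Beta 3, Alpha 2, Zeta 4.
Every allocation lies between the lower and upper quota.

none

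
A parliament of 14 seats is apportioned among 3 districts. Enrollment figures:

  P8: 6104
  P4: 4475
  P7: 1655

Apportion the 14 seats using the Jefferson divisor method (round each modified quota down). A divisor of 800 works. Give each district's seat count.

With modified divisor 800: modified quotas P8 7.630, P4 5.594, P7 2.069.
Rounding down: P8 7, P4 5, P7 2 (total 14).

P8 7, P4 5, P7 2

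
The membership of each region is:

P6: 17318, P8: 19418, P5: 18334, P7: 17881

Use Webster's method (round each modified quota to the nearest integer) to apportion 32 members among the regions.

Standard divisor 72951/32 ≈ 2279.719; standard quotas: P6 7.597, P8 8.518, P5 8.042, P7 7.844.
Rounding to the nearest integer gives 8, 9, 8, 8 = 33 seats, so the divisor must be adjusted.
With modified divisor 2300: modified quotas P6 7.530, P8 8.443, P5 7.971, P7 7.774.
Rounding to the nearest integer: P6 8, P8 8, P5 8, P7 8 (total 32).

P6 8, P8 8, P5 8, P7 8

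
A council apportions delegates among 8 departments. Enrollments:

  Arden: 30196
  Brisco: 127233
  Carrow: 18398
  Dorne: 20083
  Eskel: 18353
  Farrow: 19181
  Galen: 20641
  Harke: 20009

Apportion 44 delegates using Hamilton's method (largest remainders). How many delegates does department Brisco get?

Total 274094; standard divisor 274094/44 ≈ 6229.409.
Standard quotas: Arden 4.8473, Brisco 20.4246, Carrow 2.9534, Dorne 3.2239, Eskel 2.9462, Farrow 3.0791, Galen 3.3135, Harke 3.2120.
Lower quotas: Arden 4, Brisco 20, Carrow 2, Dorne 3, Eskel 2, Farrow 3, Galen 3, Harke 3 (sum 40, leaving 4 seats).
Remainders in descending order: Carrow 0.9534, Eskel 0.9462, Arden 0.8473, Brisco 0.4246, Galen 0.3135, Dorne 0.2239, Harke 0.2120, Farrow 0.0791.
The surplus seats go to Carrow, Eskel, Arden, Brisco.
Brisco receives 21.

21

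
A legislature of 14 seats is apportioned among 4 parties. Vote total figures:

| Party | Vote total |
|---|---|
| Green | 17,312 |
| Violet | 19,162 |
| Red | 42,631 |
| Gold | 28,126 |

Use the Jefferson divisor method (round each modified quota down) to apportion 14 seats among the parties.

Green: 2, Violet: 2, Red: 6, Gold: 4

Standard divisor 107231/14 ≈ 7659.357; standard quotas: Green 2.260, Violet 2.502, Red 5.566, Gold 3.672.
Rounding down gives 2, 2, 5, 3 = 12 seats, so the divisor must be adjusted.
With modified divisor 6700: modified quotas Green 2.584, Violet 2.860, Red 6.363, Gold 4.198.
Rounding down: Green 2, Violet 2, Red 6, Gold 4 (total 14).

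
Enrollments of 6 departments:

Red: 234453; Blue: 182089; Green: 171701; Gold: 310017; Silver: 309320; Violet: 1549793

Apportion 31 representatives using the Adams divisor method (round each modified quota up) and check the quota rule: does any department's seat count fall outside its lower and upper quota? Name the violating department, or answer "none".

Violet

Standard quotas: Red 2.636, Blue 2.047, Green 1.930, Gold 3.485, Silver 3.478, Violet 17.424.
Adams allocation: Red 3, Blue 2, Green 2, Gold 4, Silver 4, Violet 16.
Violet has quota 17.424 (lower 17, upper 18) but receives 16 — outside the quota interval.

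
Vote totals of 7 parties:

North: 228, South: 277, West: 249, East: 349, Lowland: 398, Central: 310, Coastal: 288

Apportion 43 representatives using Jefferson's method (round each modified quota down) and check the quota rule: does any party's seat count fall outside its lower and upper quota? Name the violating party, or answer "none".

none

Standard quotas: North 4.671, South 5.675, West 5.101, East 7.150, Lowland 8.153, Central 6.351, Coastal 5.900.
Jefferson allocation: North 5, South 6, West 5, East 7, Lowland 8, Central 6, Coastal 6.
Every allocation lies between the lower and upper quota.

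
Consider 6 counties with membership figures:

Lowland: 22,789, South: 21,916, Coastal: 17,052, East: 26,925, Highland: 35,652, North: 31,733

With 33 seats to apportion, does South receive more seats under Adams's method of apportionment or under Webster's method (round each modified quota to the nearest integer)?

Adams: Lowland 5, South 5, Coastal 4, East 6, Highland 7, North 6.
Webster: Lowland 5, South 4, Coastal 4, East 6, Highland 7, North 7.
South gets 5 under Adams and 4 under Webster.

Adams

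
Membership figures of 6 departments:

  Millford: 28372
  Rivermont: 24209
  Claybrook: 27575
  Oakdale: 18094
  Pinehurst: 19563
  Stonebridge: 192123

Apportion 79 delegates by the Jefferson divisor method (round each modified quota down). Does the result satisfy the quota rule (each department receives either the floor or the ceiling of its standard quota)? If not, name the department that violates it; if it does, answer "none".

Standard quotas: Millford 7.232, Rivermont 6.171, Claybrook 7.029, Oakdale 4.612, Pinehurst 4.986, Stonebridge 48.970.
Jefferson allocation: Millford 7, Rivermont 6, Claybrook 7, Oakdale 4, Pinehurst 5, Stonebridge 50.
Stonebridge has quota 48.970 (lower 48, upper 49) but receives 50 — outside the quota interval.

Stonebridge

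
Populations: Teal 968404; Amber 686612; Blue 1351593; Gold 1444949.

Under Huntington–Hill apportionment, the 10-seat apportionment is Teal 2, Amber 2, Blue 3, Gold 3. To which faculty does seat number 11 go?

Priority for the next seat is population ÷ (√(s·(s+1))).
Priorities: Teal 395349.277, Amber 280308.175, Blue 390171.291, Gold 417120.847.
Highest priority: Gold.

Gold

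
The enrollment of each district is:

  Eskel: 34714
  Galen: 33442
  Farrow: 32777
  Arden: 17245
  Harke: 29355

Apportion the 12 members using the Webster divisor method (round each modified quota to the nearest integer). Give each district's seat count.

Standard divisor 147533/12 ≈ 12294.417; standard quotas: Eskel 2.824, Galen 2.720, Farrow 2.666, Arden 1.403, Harke 2.388.
Rounding to the nearest integer gives Eskel 3, Galen 3, Farrow 3, Arden 1, Harke 2 — total 12, matching the house size, so no adjustment is needed.

Eskel 3, Galen 3, Farrow 3, Arden 1, Harke 2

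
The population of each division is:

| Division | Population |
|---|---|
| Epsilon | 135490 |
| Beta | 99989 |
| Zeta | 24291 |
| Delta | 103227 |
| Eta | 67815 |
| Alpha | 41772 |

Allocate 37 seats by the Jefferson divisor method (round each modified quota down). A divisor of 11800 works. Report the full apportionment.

Epsilon: 11, Beta: 8, Zeta: 2, Delta: 8, Eta: 5, Alpha: 3

With modified divisor 11800: modified quotas Epsilon 11.482, Beta 8.474, Zeta 2.059, Delta 8.748, Eta 5.747, Alpha 3.540.
Rounding down: Epsilon 11, Beta 8, Zeta 2, Delta 8, Eta 5, Alpha 3 (total 37).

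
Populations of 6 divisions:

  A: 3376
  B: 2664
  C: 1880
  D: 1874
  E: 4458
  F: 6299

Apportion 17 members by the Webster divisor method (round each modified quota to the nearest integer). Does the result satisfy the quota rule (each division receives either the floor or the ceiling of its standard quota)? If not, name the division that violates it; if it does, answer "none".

none

Standard quotas: A 2.793, B 2.204, C 1.555, D 1.550, E 3.688, F 5.211.
Webster allocation: A 3, B 2, C 2, D 1, E 4, F 5.
Every allocation lies between the lower and upper quota.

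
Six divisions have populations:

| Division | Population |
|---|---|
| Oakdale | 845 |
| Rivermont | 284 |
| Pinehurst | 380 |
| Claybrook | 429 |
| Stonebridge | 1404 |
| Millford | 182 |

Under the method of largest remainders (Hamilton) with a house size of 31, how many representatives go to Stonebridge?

12

The standard divisor is 3524/31 ≈ 113.677.
Standard quotas: Oakdale 7.433, Rivermont 2.498, Pinehurst 3.343, Claybrook 3.774, Stonebridge 12.351, Millford 1.601.
Lower quotas: Oakdale 7, Rivermont 2, Pinehurst 3, Claybrook 3, Stonebridge 12, Millford 1 (sum 28, leaving 3 seats).
Remainders in descending order: Claybrook 0.774, Millford 0.601, Rivermont 0.498, Oakdale 0.433, Stonebridge 0.351, Pinehurst 0.343.
The surplus seats go to Claybrook, Millford, Rivermont.
Stonebridge receives 12.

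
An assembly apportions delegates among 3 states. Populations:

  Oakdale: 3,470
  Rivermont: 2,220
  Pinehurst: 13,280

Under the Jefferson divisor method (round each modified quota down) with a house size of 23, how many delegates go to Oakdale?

4

Standard divisor 18970/23 ≈ 824.783; standard quotas: Oakdale 4.207, Rivermont 2.692, Pinehurst 16.101.
Rounding down gives 4, 2, 16 = 22 seats, so the divisor must be adjusted.
With modified divisor 760: modified quotas Oakdale 4.566, Rivermont 2.921, Pinehurst 17.474.
Rounding down: Oakdale 4, Rivermont 2, Pinehurst 17 (total 23).
Oakdale receives 4.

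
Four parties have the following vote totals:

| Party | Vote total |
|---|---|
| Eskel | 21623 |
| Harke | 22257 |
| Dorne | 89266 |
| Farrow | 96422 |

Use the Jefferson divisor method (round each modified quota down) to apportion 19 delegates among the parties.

Eskel 1, Harke 2, Dorne 8, Farrow 8

Standard divisor 229568/19 ≈ 12082.526; standard quotas: Eskel 1.790, Harke 1.842, Dorne 7.388, Farrow 7.980.
Rounding down gives 1, 1, 7, 7 = 16 seats, so the divisor must be adjusted.
With modified divisor 11000: modified quotas Eskel 1.966, Harke 2.023, Dorne 8.115, Farrow 8.766.
Rounding down: Eskel 1, Harke 2, Dorne 8, Farrow 8 (total 19).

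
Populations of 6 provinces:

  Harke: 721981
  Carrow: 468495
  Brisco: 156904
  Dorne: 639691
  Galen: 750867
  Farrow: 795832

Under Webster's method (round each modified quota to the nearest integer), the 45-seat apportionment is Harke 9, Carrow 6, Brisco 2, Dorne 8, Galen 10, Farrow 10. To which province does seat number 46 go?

Harke

Priority for the next seat is population ÷ (current seats + 0.5).
Priorities: Harke 75998.000, Carrow 72076.154, Brisco 62761.600, Dorne 75257.765, Galen 71511.143, Farrow 75793.524.
Highest priority: Harke.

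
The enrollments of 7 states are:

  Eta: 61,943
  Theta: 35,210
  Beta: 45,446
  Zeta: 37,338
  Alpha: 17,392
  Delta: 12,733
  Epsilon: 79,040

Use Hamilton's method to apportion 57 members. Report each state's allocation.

Total 289102; standard divisor 289102/57 ≈ 5071.965.
Standard quotas: Eta 12.2128, Theta 6.9421, Beta 8.9602, Zeta 7.3616, Alpha 3.4290, Delta 2.5105, Epsilon 15.5837.
Lower quotas: Eta 12, Theta 6, Beta 8, Zeta 7, Alpha 3, Delta 2, Epsilon 15 (sum 53, leaving 4 seats).
Remainders in descending order: Beta 0.9602, Theta 0.9421, Epsilon 0.5837, Delta 0.5105, Alpha 0.4290, Zeta 0.3616, Eta 0.2128.
The surplus seats go to Beta, Theta, Epsilon, Delta.

Eta 12, Theta 7, Beta 9, Zeta 7, Alpha 3, Delta 3, Epsilon 16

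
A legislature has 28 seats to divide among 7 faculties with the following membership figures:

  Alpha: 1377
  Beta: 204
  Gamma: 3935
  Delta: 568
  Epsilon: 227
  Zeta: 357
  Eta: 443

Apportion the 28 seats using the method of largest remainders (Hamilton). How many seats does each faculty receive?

Alpha: 5, Beta: 1, Gamma: 16, Delta: 2, Epsilon: 1, Zeta: 1, Eta: 2

Standard divisor: 7111 ÷ 28 ≈ 253.964.
Standard quotas: Alpha 5.422, Beta 0.803, Gamma 15.494, Delta 2.237, Epsilon 0.894, Zeta 1.406, Eta 1.744.
Lower quotas: Alpha 5, Beta 0, Gamma 15, Delta 2, Epsilon 0, Zeta 1, Eta 1 (sum 24, leaving 4 seats).
Remainders in descending order: Epsilon 0.894, Beta 0.803, Eta 0.744, Gamma 0.494, Alpha 0.422, Zeta 0.406, Delta 0.237.
Largest remainders: Epsilon, Beta, Eta, Gamma receive the extra seats.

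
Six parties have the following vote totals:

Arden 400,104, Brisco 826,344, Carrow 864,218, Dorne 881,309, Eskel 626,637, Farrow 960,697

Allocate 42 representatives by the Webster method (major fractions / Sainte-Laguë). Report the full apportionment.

Arden: 4, Brisco: 7, Carrow: 8, Dorne: 8, Eskel: 6, Farrow: 9

Standard divisor 4559309/42 ≈ 108554.976; standard quotas: Arden 3.686, Brisco 7.612, Carrow 7.961, Dorne 8.119, Eskel 5.773, Farrow 8.850.
Rounding to the nearest integer gives 4, 8, 8, 8, 6, 9 = 43 seats, so the divisor must be adjusted.
With modified divisor 111600: modified quotas Arden 3.585, Brisco 7.405, Carrow 7.744, Dorne 7.897, Eskel 5.615, Farrow 8.608.
Rounding to the nearest integer: Arden 4, Brisco 7, Carrow 8, Dorne 8, Eskel 6, Farrow 9 (total 42).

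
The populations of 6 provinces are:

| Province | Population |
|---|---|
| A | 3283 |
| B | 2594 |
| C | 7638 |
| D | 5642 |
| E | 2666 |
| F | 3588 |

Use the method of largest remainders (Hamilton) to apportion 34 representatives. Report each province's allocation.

A=4, B=3, C=10, D=8, E=4, F=5

Standard divisor: 25411 ÷ 34 ≈ 747.382.
Standard quotas: A 4.3927, B 3.4708, C 10.2197, D 7.5490, E 3.5671, F 4.8008.
Lower quotas: A 4, B 3, C 10, D 7, E 3, F 4 (sum 31, leaving 3 seats).
Remainders in descending order: F 0.8008, E 0.5671, D 0.5490, B 0.4708, A 0.3927, C 0.2197.
Largest remainders: F, E, D receive the extra seats.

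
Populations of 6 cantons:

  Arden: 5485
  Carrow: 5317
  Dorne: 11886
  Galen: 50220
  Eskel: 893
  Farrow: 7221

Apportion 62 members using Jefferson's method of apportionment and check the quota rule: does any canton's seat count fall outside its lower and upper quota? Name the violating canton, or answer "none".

Galen

Standard quotas: Arden 4.197, Carrow 4.069, Dorne 9.095, Galen 38.430, Eskel 0.683, Farrow 5.526.
Jefferson allocation: Arden 4, Carrow 4, Dorne 9, Galen 40, Eskel 0, Farrow 5.
Galen has quota 38.430 (lower 38, upper 39) but receives 40 — outside the quota interval.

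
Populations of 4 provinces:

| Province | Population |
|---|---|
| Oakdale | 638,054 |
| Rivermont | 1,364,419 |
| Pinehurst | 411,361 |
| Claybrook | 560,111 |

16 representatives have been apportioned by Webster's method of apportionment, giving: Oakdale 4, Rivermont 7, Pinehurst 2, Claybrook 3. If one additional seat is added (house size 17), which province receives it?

Priority for the next seat is population ÷ (current seats + 0.5).
Priorities: Oakdale 141789.778, Rivermont 181922.533, Pinehurst 164544.400, Claybrook 160031.714.
Highest priority: Rivermont.

Rivermont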